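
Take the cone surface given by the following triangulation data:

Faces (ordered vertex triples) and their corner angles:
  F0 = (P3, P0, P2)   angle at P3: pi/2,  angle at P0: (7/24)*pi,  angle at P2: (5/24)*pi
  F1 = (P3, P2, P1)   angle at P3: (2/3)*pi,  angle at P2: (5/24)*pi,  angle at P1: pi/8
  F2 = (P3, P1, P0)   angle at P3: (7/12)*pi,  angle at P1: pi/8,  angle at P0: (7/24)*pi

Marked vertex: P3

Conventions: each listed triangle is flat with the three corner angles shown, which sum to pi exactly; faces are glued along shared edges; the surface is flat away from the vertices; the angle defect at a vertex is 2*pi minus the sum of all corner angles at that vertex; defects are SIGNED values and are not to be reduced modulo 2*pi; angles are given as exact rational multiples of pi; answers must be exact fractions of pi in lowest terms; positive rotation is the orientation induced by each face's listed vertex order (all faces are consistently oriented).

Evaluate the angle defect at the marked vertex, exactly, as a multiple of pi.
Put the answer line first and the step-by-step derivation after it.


Answer: defect(P3) = pi/4

Sum of corner angles at P3: (7/4)*pi
defect = 2*pi - (7/4)*pi


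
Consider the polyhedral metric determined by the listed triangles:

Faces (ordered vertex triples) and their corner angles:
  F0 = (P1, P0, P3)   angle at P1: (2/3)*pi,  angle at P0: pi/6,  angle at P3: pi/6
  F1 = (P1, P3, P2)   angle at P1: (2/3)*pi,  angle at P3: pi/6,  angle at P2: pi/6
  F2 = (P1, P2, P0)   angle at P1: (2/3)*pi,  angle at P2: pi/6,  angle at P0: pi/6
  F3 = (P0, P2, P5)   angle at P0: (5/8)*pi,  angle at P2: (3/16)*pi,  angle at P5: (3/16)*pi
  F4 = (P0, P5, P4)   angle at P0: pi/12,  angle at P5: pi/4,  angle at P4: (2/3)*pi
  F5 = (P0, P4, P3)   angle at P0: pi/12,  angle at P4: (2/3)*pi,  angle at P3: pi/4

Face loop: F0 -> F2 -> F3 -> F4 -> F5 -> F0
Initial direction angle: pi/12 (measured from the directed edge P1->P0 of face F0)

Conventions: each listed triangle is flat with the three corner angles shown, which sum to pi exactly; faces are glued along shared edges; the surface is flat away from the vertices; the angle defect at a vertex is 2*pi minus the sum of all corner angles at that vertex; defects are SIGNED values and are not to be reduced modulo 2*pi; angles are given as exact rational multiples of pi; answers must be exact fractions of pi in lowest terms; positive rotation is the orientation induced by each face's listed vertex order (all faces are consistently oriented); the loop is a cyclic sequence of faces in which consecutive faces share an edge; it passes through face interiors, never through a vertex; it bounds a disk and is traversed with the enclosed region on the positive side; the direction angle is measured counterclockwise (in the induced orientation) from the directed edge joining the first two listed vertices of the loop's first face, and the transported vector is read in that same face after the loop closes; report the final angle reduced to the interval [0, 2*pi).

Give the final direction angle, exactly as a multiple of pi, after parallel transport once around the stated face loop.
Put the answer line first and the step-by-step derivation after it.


Answer: final direction angle = (23/24)*pi

enclosed vertex P0: corner angles sum to (9/8)*pi, defect = 2*pi - (9/8)*pi = (7/8)*pi
the final direction is the initial angle plus the enclosed defects, taken mod 2*pi in the induced orientation
final angle = pi/12 + (7/8)*pi = (23/24)*pi (mod 2*pi)


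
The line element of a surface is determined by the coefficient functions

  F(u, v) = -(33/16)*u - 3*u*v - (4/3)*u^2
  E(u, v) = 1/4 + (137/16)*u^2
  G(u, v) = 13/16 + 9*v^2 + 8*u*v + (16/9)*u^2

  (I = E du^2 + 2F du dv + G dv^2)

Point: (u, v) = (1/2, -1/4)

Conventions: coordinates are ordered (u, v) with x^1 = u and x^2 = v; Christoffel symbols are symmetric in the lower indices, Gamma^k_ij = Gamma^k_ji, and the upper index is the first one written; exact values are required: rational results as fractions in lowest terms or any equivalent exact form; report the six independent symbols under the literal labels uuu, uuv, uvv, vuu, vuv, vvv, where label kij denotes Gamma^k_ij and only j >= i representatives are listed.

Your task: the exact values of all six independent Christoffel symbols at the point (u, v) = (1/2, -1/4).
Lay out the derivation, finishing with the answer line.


E = 153/64, F = -95/96, G = 59/72 at the point
E_u = 137/16, E_v = 0, F_u = -127/48, F_v = -3/2, G_u = -2/9, G_v = -1/2
EG - F^2 = 9029/9216;  g^inv = (9216/9029) * [[59/72, 95/96], [95/96, 153/64]]
first-kind symbols [ij,l] = (1/2)(d_i g_jl + d_j g_il - d_l g_ij): [uu,u] = E_u/2 = 137/32, [uu,v] = F_u - E_v/2 = -127/48, [uv,u] = E_v/2 = 0, [uv,v] = G_u/2 = -1/9, [vv,u] = F_v - G_u/2 = -25/18, [vv,v] = G_v/2 = -1/4
Gamma^u_ij = (G*[ij,u] - F*[ij,v])/(EG - F^2), Gamma^v_ij = (E*[ij,v] - F*[ij,u])/(EG - F^2)

Answer: Gamma_uuu = 8202/9029, Gamma_uuv = -3040/27087, Gamma_uvv = -114920/81261, Gamma_vuu = -19248/9029, Gamma_vuv = -2448/9029, Gamma_vvv = -54524/27087


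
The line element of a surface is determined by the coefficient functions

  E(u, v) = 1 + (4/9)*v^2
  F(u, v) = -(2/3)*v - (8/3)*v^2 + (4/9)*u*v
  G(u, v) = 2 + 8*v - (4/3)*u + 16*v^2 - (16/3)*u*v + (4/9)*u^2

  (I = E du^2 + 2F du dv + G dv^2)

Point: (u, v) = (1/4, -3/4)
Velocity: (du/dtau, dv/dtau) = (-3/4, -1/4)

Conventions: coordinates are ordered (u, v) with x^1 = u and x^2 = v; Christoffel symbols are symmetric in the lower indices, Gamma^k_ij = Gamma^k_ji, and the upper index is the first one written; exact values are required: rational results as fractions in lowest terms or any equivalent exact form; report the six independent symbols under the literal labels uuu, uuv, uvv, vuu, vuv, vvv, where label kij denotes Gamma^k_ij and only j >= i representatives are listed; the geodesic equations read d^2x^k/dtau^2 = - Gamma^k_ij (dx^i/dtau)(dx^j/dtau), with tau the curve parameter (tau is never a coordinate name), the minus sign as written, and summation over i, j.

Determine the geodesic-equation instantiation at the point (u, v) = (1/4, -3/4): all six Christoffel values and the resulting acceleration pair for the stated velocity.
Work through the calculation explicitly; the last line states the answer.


E = 5/4, F = -13/12, G = 205/36 at the point
E_u = 0, E_v = -2/3, F_u = -1/3, F_v = 31/9, G_u = 26/9, G_v = -52/3
EG - F^2 = 107/18;  g^inv = (18/107) * [[205/36, 13/12], [13/12, 5/4]]
first-kind symbols [ij,l] = (1/2)(d_i g_jl + d_j g_il - d_l g_ij): [uu,u] = E_u/2 = 0, [uu,v] = F_u - E_v/2 = 0, [uv,u] = E_v/2 = -1/3, [uv,v] = G_u/2 = 13/9, [vv,u] = F_v - G_u/2 = 2, [vv,v] = G_v/2 = -26/3
Gamma^u_ij = (G*[ij,u] - F*[ij,v])/(EG - F^2), Gamma^v_ij = (E*[ij,v] - F*[ij,u])/(EG - F^2)
Gamma_uuu = 0, Gamma_uuv = -6/107, Gamma_uvv = 36/107, Gamma_vuu = 0, Gamma_vuv = 26/107, Gamma_vvv = -156/107
d^2u/dtau^2 = -(Gamma_uuu*(-3/4)^2 + 2*Gamma_uuv*(-3/4)*(-1/4) + Gamma_uvv*(-1/4)^2) = 0
d^2v/dtau^2 = -(Gamma_vuu*(-3/4)^2 + 2*Gamma_vuv*(-3/4)*(-1/4) + Gamma_vvv*(-1/4)^2) = 0

Answer: Gamma_uuu = 0, Gamma_uuv = -6/107, Gamma_uvv = 36/107, Gamma_vuu = 0, Gamma_vuv = 26/107, Gamma_vvv = -156/107; accelerations (d^2u/dtau^2, d^2v/dtau^2) = (0, 0)


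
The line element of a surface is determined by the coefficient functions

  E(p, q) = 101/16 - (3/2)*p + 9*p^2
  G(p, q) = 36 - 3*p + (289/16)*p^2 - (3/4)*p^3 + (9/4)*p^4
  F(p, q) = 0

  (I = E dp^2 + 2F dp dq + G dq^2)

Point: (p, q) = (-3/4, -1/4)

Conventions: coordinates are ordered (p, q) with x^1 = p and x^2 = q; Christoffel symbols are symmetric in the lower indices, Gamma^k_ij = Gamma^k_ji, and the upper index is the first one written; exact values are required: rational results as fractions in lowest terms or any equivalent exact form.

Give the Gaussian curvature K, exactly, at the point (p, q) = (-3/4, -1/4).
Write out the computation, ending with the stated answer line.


E = 25/2, F = 0, G = 50625/1024, EG - F^2 = 1265625/2048 at the point
E_p = -15, E_q = 0, F_p = 0, F_q = 0, G_p = -1125/32, G_q = 0
E_qq = 0, F_pq = 0, G_pp = 875/16
Using the Brioschi determinant formula for K from the metric derivatives:
M1 = [[-E_qq/2 + F_pq - G_pp/2, E_p/2, F_p - E_q/2], [F_q - G_p/2, E, F], [G_q/2, F, G]] = [[-875/32, -15/2, 0], [1125/64, 25/2, 0], [0, 0, 50625/1024]]; det M1 = -1360546875/131072
M2 = [[0, E_q/2, G_p/2], [E_q/2, E, F], [G_p/2, F, G]] = [[0, 0, -1125/64], [0, 25/2, 0], [-1125/64, 0, 50625/1024]]; det M2 = -31640625/8192
det M1 - det M2 = -854296875/131072; K = -854296875/131072 / (1265625/2048)^2 = -32/1875

Answer: K = -32/1875


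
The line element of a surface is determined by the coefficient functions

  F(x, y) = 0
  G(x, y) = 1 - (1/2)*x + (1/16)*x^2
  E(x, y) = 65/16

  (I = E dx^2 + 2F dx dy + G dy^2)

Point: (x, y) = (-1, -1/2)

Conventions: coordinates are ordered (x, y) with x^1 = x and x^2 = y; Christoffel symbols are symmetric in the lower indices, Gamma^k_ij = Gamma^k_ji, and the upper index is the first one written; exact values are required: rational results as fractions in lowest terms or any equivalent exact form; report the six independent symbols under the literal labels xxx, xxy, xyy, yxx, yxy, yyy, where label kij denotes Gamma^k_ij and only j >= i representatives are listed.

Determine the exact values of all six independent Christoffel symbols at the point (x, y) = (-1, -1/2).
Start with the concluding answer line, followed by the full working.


Answer: Gamma_xxx = 0, Gamma_xxy = 0, Gamma_xyy = 1/13, Gamma_yxx = 0, Gamma_yxy = -1/5, Gamma_yyy = 0

E = 65/16, F = 0, G = 25/16 at the point
E_x = 0, E_y = 0, F_x = 0, F_y = 0, G_x = -5/8, G_y = 0
EG - F^2 = 1625/256;  g^inv = (256/1625) * [[25/16, 0], [0, 65/16]]
first-kind symbols [ij,l] = (1/2)(d_i g_jl + d_j g_il - d_l g_ij): [xx,x] = E_x/2 = 0, [xx,y] = F_x - E_y/2 = 0, [xy,x] = E_y/2 = 0, [xy,y] = G_x/2 = -5/16, [yy,x] = F_y - G_x/2 = 5/16, [yy,y] = G_y/2 = 0
Gamma^x_ij = (G*[ij,x] - F*[ij,y])/(EG - F^2), Gamma^y_ij = (E*[ij,y] - F*[ij,x])/(EG - F^2)


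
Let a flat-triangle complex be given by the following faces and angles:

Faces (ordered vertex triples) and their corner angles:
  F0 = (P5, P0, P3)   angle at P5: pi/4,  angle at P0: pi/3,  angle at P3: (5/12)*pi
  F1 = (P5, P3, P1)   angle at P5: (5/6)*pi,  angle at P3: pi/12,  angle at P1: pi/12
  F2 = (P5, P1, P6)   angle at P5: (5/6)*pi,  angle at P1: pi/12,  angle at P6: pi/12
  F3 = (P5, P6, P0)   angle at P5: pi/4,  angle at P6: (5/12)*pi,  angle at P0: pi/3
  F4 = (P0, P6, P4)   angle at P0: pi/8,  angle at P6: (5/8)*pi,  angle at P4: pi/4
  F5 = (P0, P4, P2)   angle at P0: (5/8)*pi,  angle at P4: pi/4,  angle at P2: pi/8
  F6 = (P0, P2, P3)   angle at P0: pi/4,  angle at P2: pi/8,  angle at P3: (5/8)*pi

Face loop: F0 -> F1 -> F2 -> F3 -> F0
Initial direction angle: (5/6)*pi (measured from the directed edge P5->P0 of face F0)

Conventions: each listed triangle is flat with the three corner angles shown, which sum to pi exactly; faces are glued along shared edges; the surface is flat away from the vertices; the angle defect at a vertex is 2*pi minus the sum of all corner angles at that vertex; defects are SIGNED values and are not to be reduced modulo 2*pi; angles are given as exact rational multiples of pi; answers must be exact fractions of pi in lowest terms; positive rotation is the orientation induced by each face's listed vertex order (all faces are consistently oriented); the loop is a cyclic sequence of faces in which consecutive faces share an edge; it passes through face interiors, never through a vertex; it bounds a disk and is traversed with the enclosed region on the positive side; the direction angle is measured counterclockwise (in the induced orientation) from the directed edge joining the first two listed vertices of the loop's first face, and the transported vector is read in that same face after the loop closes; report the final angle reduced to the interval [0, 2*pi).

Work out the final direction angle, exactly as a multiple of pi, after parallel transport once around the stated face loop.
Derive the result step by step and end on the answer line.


enclosed vertex P5: corner angles sum to (13/6)*pi, defect = 2*pi - (13/6)*pi = -pi/6
final direction = starting direction + enclosed defect total, reduced mod 2*pi (induced orientation)
final angle = (5/6)*pi - pi/6 = (2/3)*pi (mod 2*pi)

Answer: final direction angle = (2/3)*pi


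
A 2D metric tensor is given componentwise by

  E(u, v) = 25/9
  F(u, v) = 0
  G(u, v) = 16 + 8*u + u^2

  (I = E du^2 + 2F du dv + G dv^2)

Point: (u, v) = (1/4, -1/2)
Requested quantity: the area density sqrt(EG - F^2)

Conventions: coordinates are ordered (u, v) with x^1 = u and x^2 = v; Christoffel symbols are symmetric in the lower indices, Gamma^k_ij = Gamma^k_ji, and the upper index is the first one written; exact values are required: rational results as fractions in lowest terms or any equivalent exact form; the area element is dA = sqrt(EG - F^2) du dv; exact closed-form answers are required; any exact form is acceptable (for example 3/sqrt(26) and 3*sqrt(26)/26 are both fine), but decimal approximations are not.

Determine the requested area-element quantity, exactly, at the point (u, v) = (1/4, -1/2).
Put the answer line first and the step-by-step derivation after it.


Answer: sqrt(EG - F^2) = 85/12

E = 25/9, F = 0, G = 289/16; EG - F^2 = 7225/144


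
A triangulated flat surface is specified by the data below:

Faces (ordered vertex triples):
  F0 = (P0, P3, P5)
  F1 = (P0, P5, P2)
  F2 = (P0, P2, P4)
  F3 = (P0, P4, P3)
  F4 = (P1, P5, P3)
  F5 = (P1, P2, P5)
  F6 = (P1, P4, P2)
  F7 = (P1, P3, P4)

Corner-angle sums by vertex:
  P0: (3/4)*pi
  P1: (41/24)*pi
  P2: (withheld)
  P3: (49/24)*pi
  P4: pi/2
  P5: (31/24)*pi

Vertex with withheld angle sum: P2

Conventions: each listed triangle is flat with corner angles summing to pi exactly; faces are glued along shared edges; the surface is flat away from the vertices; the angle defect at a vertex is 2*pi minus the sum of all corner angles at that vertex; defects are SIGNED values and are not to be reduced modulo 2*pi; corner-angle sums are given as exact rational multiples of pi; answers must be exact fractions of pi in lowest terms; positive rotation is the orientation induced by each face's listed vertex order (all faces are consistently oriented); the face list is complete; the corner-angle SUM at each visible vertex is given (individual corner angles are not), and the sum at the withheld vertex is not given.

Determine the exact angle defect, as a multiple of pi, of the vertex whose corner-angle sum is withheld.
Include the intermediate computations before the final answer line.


V = 6, E = 12, F = 8; chi = V - E + F = 2
Gauss-Bonnet: total defect = 2*pi*chi = 4*pi; visible defects sum to (89/24)*pi

Answer: defect(P2) = (7/24)*pi


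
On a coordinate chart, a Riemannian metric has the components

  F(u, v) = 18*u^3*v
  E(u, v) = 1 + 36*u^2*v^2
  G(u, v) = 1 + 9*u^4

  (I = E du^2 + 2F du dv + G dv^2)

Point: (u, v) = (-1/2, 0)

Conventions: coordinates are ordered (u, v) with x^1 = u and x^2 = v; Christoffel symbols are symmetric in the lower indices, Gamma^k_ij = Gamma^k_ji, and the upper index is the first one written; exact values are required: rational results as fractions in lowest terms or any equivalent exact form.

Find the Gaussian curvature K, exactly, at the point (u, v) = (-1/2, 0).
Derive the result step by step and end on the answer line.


E = 1, F = 0, G = 25/16, EG - F^2 = 25/16 at the point
E_u = 0, E_v = 0, F_u = 0, F_v = -9/4, G_u = -9/2, G_v = 0
E_vv = 18, F_uv = 27/2, G_uu = 27
K follows from Brioschi's formula, (det M1 - det M2)/(EG - F^2)^2.
M1 = [[-E_vv/2 + F_uv - G_uu/2, E_u/2, F_u - E_v/2], [F_v - G_u/2, E, F], [G_v/2, F, G]] = [[-9, 0, 0], [0, 1, 0], [0, 0, 25/16]]; det M1 = -225/16
M2 = [[0, E_v/2, G_u/2], [E_v/2, E, F], [G_u/2, F, G]] = [[0, 0, -9/4], [0, 1, 0], [-9/4, 0, 25/16]]; det M2 = -81/16
det M1 - det M2 = -9; K = -9 / (25/16)^2 = -2304/625

Answer: K = -2304/625


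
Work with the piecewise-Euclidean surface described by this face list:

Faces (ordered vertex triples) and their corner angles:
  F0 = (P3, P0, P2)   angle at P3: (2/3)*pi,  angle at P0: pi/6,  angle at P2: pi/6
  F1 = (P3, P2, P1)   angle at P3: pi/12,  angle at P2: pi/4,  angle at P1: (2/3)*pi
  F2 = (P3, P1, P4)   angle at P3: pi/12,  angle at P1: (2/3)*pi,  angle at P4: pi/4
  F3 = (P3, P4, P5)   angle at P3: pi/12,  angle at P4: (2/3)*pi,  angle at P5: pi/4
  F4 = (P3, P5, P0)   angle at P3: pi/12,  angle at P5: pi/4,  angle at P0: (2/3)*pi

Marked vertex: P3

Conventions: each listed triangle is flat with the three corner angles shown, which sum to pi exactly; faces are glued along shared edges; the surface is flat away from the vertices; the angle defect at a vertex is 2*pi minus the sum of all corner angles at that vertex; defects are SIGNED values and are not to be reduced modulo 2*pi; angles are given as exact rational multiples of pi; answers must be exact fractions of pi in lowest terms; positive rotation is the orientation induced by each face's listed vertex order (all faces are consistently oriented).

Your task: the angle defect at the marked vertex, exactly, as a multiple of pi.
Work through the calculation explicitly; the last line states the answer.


Sum of corner angles at P3: pi
defect = 2*pi - pi

Answer: defect(P3) = pi


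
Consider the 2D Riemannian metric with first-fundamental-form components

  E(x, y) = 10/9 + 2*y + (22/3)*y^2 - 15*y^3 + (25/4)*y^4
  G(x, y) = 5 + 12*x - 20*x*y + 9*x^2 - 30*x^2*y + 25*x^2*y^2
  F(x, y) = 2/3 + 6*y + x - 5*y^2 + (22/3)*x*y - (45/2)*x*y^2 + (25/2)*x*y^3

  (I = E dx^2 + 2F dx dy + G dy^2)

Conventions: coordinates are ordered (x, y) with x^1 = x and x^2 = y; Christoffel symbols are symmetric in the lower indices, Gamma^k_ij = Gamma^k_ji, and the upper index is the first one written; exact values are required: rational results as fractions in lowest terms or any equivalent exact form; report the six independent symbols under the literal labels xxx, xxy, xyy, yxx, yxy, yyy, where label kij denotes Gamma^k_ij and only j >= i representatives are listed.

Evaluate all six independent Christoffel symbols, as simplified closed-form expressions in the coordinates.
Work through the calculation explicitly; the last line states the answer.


E = 10/9 + 2*y + (22/3)*y^2 - 15*y^3 + (25/4)*y^4; F = 2/3 + 6*y + x - 5*y^2 + (22/3)*x*y - (45/2)*x*y^2 + (25/2)*x*y^3; G = 5 + 12*x - 20*x*y + 9*x^2 - 30*x^2*y + 25*x^2*y^2
Gamma^k_ij = (1/2) g^{kl} (d_i g_jl + d_j g_il - d_l g_ij), with g^inv = (1/(EG-F^2)) [[G, -F], [-F, E]]
first partials: E_x = 0, E_y = 2 + (44/3)*y - 45*y^2 + 25*y^3, F_x = 1 + (22/3)*y - (45/2)*y^2 + (25/2)*y^3, F_y = 6 - 10*y + (22/3)*x - 45*x*y + (75/2)*x*y^2, G_x = 12 - 20*y + 18*x - 60*x*y + 50*x*y^2, G_y = -20*x - 30*x^2 + 50*x^2*y
D = EG - F^2 = 46/9 + 2*y + 12*x + (22/3)*y^2 - 20*x*y + 9*x^2 - 15*y^3 - 30*x^2*y + (25/4)*y^4 + 25*x^2*y^2
expanded: Gamma^x_xx = (G E_x - 2F F_x + F E_y)/(2D), Gamma^x_xy = (G E_y - F G_x)/(2D), Gamma^x_yy = (2G F_y - G G_x - F G_y)/(2D), Gamma^y_xx = (2E F_x - E E_y - F E_x)/(2D), Gamma^y_xy = (E G_x - F E_y)/(2D), Gamma^y_yy = (E G_y - 2F F_y + F G_x)/(2D); substitute and cancel common factors

Answer: Gamma_xxx = 0, Gamma_xxy = (450*y^3 - 810*y^2 + 264*y + 36)/(900*x^2*y^2 - 1080*x^2*y + 324*x^2 - 720*x*y + 432*x + 225*y^4 - 540*y^3 + 264*y^2 + 72*y + 184), Gamma_xyy = (450*x*y^2 - 540*x*y - 60*x)/(900*x^2*y^2 - 1080*x^2*y + 324*x^2 - 720*x*y + 432*x + 225*y^4 - 540*y^3 + 264*y^2 + 72*y + 184), Gamma_yxx = 0, Gamma_yxy = (900*x*y^2 - 1080*x*y + 324*x - 360*y + 216)/(900*x^2*y^2 - 1080*x^2*y + 324*x^2 - 720*x*y + 432*x + 225*y^4 - 540*y^3 + 264*y^2 + 72*y + 184), Gamma_yyy = (900*x^2*y - 540*x^2 - 360*x)/(900*x^2*y^2 - 1080*x^2*y + 324*x^2 - 720*x*y + 432*x + 225*y^4 - 540*y^3 + 264*y^2 + 72*y + 184)


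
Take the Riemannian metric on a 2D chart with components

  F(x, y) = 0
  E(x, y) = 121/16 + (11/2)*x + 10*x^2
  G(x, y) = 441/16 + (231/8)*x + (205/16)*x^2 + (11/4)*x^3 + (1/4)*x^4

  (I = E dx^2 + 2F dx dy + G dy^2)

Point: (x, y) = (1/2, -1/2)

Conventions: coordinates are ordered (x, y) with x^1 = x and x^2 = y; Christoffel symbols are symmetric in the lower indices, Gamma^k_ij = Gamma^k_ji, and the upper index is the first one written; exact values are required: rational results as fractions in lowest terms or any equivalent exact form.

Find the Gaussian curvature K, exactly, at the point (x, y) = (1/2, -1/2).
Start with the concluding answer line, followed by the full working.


Answer: K = 1408/126075

E = 205/16, F = 0, G = 729/16, EG - F^2 = 149445/256 at the point
E_x = 31/2, E_y = 0, F_x = 0, F_y = 0, G_x = 351/8, G_y = 0
E_yy = 0, F_xy = 0, G_xx = 277/8
The intrinsic route: Brioschi's K = (det M1 - det M2)/(EG - F^2)^2.
M1 = [[-E_yy/2 + F_xy - G_xx/2, E_x/2, F_x - E_y/2], [F_y - G_x/2, E, F], [G_y/2, F, G]] = [[-277/16, 31/4, 0], [-351/16, 205/16, 0], [0, 0, 729/16]]; det M1 = -9667269/4096
M2 = [[0, E_y/2, G_x/2], [E_y/2, E, F], [G_x/2, F, G]] = [[0, 0, 351/16], [0, 205/16, 0], [351/16, 0, 729/16]]; det M2 = -25256205/4096
det M1 - det M2 = 1948617/512; K = 1948617/512 / (149445/256)^2 = 1408/126075


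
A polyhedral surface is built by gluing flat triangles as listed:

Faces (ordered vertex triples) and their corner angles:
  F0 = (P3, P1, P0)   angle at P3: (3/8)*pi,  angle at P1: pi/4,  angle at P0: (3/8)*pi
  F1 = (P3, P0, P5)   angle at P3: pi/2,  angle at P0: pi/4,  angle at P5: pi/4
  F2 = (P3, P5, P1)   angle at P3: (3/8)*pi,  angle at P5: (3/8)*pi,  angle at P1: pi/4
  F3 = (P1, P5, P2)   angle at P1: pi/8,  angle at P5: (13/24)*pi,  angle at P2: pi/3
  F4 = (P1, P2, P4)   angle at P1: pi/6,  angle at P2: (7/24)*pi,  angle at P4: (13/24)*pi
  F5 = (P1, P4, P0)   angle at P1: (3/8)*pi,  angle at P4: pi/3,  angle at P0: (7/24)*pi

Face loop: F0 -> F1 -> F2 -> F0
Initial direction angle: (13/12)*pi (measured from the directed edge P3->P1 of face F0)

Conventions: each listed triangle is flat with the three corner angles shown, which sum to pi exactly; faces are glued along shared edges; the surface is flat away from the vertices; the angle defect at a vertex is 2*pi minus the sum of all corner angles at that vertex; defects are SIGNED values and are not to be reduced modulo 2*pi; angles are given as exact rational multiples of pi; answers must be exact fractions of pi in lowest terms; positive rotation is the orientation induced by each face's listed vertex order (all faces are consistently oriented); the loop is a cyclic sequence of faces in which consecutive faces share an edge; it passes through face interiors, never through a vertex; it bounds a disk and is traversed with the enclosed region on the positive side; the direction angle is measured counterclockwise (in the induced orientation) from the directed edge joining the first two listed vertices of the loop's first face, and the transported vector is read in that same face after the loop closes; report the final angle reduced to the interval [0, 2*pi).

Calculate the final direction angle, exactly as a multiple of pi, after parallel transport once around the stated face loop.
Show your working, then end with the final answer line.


enclosed vertex P3: corner angles sum to (5/4)*pi, defect = 2*pi - (5/4)*pi = (3/4)*pi
summing the enclosed defects onto the initial angle, mod 2*pi in the induced orientation:
final angle = (13/12)*pi + (3/4)*pi = (11/6)*pi (mod 2*pi)

Answer: final direction angle = (11/6)*pi


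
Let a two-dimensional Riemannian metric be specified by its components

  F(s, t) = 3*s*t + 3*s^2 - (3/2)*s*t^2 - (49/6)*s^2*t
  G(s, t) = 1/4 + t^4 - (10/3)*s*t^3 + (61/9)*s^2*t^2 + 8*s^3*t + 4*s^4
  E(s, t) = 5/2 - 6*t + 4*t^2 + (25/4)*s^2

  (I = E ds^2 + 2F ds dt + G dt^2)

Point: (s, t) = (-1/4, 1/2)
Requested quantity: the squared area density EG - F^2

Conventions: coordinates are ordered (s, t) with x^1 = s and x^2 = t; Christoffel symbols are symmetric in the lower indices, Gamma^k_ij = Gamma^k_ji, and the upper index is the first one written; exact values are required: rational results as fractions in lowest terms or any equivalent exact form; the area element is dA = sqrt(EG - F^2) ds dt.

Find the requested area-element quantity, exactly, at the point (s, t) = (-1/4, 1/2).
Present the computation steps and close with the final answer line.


E = 57/64, F = -67/192, G = 137/288; EG - F^2 = 11129/36864

Answer: EG - F^2 = 11129/36864


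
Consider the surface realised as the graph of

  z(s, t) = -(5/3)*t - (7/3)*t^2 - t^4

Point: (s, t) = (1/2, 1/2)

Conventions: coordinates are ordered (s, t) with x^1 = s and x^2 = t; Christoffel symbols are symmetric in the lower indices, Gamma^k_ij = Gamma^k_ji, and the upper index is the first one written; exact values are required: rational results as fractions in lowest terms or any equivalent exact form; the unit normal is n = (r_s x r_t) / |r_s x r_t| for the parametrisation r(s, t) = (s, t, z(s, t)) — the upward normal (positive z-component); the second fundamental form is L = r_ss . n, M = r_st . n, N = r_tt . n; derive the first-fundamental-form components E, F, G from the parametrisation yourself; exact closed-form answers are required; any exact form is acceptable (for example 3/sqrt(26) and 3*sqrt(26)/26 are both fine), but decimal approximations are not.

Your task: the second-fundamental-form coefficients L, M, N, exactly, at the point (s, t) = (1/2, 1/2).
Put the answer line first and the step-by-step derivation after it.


Answer: L = 0, M = 0, N = -46*sqrt(85)/255

z_s = 0, z_t = -9/2, z_ss = 0, z_st = 0, z_tt = -23/3
E = 1, F = 0, G = 85/4; answer radicand W^2 = 85/4
unnormalised second-form numerators: l = 0, m = 0, n = -23/3; L = l/sqrt(85/4), and similarly M = m/sqrt(W^2), N = n/sqrt(W^2)


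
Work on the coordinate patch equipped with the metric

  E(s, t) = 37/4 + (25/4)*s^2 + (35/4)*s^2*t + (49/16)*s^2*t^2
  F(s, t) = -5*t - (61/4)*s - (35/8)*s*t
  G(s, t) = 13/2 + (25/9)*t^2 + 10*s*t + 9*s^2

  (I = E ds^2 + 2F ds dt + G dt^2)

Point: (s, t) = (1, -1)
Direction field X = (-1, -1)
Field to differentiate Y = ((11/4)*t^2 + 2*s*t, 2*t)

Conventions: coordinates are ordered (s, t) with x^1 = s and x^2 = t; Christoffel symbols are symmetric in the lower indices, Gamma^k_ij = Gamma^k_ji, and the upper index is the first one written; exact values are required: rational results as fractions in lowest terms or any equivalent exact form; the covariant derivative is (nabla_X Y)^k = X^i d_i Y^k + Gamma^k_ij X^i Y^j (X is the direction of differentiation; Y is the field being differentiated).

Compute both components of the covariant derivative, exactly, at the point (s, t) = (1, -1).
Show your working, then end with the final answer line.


E = 157/16, F = -47/8, G = 149/18 at the point
E_s = 9/8, E_t = 21/8, F_s = -87/8, F_t = -75/8, G_s = 8, G_t = 40/9
EG - F^2 = 26905/576;  g^inv = (576/26905) * [[149/18, 47/8], [47/8, 157/16]]
first-kind symbols [ij,l] = (1/2)(d_i g_jl + d_j g_il - d_l g_ij): [ss,s] = E_s/2 = 9/16, [ss,t] = F_s - E_t/2 = -195/16, [st,s] = E_t/2 = 21/16, [st,t] = G_s/2 = 4, [tt,s] = F_t - G_s/2 = -107/8, [tt,t] = G_t/2 = 20/9
Gamma^s_ij = (G*[ij,s] - F*[ij,t])/(EG - F^2), Gamma^t_ij = (E*[ij,t] - F*[ij,s])/(EG - F^2)
Gamma_sss = -77121/53810, Gamma_sst = 19794/26905, Gamma_stt = -56252/26905, Gamma_tss = -267921/107620, Gamma_tst = 54099/53810, Gamma_ttt = -32701/26905
X = (-1, -1), Y = (3/4, -2) at the point

Answer: (nabla_X Y)^s = 713091/215240, (nabla_X Y)^t = -562639/430480


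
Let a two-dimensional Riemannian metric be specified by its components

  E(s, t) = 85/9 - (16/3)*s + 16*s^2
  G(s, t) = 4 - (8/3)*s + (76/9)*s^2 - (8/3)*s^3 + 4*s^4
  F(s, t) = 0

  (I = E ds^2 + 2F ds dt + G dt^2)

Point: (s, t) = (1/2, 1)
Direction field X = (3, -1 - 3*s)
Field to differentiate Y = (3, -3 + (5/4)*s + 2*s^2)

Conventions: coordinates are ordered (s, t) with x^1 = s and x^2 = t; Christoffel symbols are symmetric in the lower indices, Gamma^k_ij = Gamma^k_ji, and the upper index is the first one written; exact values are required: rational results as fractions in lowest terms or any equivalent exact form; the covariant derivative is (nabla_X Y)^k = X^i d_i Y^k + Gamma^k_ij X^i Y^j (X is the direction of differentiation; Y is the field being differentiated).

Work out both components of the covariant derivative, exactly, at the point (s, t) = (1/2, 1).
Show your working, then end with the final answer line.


E = 97/9, F = 0, G = 169/36 at the point
E_s = 32/3, E_t = 0, F_s = 0, F_t = 0, G_s = 52/9, G_t = 0
EG - F^2 = 16393/324;  g^inv = (324/16393) * [[169/36, 0], [0, 97/9]]
first-kind symbols [ij,l] = (1/2)(d_i g_jl + d_j g_il - d_l g_ij): [ss,s] = E_s/2 = 16/3, [ss,t] = F_s - E_t/2 = 0, [st,s] = E_t/2 = 0, [st,t] = G_s/2 = 26/9, [tt,s] = F_t - G_s/2 = -26/9, [tt,t] = G_t/2 = 0
Gamma^s_ij = (G*[ij,s] - F*[ij,t])/(EG - F^2), Gamma^t_ij = (E*[ij,t] - F*[ij,s])/(EG - F^2)
Gamma_sss = 48/97, Gamma_sst = 0, Gamma_stt = -26/97, Gamma_tss = 0, Gamma_tst = 8/13, Gamma_ttt = 0
X = (3, -5/2), Y = (3, -15/8) at the point

Answer: (nabla_X Y)^s = 2481/776, (nabla_X Y)^t = 87/52


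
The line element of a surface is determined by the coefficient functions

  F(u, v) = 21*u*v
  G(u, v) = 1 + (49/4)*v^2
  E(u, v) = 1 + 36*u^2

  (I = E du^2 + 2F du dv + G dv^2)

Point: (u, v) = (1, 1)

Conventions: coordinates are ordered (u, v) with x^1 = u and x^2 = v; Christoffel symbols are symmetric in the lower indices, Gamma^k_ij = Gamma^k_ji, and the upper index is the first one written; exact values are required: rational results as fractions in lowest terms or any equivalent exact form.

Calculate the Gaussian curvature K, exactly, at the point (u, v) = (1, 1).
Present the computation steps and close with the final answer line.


E = 37, F = 21, G = 53/4, EG - F^2 = 197/4 at the point
E_u = 72, E_v = 0, F_u = 21, F_v = 21, G_u = 0, G_v = 49/2
E_vv = 0, F_uv = 21, G_uu = 0
K follows from Brioschi's formula, (det M1 - det M2)/(EG - F^2)^2.
M1 = [[-E_vv/2 + F_uv - G_uu/2, E_u/2, F_u - E_v/2], [F_v - G_u/2, E, F], [G_v/2, F, G]] = [[21, 36, 21], [21, 37, 21], [49/4, 21, 53/4]]; det M1 = 21
M2 = [[0, E_v/2, G_u/2], [E_v/2, E, F], [G_u/2, F, G]] = [[0, 0, 0], [0, 37, 21], [0, 21, 53/4]]; det M2 = 0
det M1 - det M2 = 21; K = 21 / (197/4)^2 = 336/38809

Answer: K = 336/38809


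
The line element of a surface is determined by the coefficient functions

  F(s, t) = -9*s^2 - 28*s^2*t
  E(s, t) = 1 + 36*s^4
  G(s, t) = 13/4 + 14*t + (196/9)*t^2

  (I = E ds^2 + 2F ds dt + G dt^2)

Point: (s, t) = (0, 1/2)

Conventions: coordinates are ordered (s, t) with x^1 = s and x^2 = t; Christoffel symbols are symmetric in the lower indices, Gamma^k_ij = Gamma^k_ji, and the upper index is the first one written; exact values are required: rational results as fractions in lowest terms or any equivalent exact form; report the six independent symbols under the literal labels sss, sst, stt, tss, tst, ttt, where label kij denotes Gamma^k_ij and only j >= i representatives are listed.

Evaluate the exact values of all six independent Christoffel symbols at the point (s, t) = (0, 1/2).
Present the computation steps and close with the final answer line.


E = 1, F = 0, G = 565/36 at the point
E_s = 0, E_t = 0, F_s = 0, F_t = 0, G_s = 0, G_t = 322/9
EG - F^2 = 565/36;  g^inv = (36/565) * [[565/36, 0], [0, 1]]
first-kind symbols [ij,l] = (1/2)(d_i g_jl + d_j g_il - d_l g_ij): [ss,s] = E_s/2 = 0, [ss,t] = F_s - E_t/2 = 0, [st,s] = E_t/2 = 0, [st,t] = G_s/2 = 0, [tt,s] = F_t - G_s/2 = 0, [tt,t] = G_t/2 = 161/9
Gamma^s_ij = (G*[ij,s] - F*[ij,t])/(EG - F^2), Gamma^t_ij = (E*[ij,t] - F*[ij,s])/(EG - F^2)

Answer: Gamma_sss = 0, Gamma_sst = 0, Gamma_stt = 0, Gamma_tss = 0, Gamma_tst = 0, Gamma_ttt = 644/565


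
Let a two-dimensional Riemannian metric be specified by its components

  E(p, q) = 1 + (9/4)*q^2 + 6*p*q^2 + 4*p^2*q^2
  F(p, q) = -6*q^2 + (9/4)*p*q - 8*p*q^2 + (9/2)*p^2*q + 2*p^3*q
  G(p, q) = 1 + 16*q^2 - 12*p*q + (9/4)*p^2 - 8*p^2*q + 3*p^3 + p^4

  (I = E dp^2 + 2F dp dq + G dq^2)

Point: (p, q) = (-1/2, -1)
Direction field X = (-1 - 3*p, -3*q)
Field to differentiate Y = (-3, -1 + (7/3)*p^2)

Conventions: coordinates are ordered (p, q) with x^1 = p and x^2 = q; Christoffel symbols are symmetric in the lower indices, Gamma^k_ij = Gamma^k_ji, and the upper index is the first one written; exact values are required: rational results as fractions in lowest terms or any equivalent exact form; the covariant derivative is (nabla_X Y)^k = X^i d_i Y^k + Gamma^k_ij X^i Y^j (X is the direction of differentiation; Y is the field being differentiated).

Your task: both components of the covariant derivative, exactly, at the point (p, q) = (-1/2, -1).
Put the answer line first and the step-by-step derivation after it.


Answer: (nabla_X Y)^p = -163/1296, (nabla_X Y)^q = -371/1296

E = 5/4, F = -7/4, G = 53/4 at the point
E_p = 2, E_q = -1/2, F_p = -29/4, F_q = 15/4, G_p = 7/2, G_q = -28
EG - F^2 = 27/2;  g^inv = (2/27) * [[53/4, 7/4], [7/4, 5/4]]
first-kind symbols [ij,l] = (1/2)(d_i g_jl + d_j g_il - d_l g_ij): [pp,p] = E_p/2 = 1, [pp,q] = F_p - E_q/2 = -7, [pq,p] = E_q/2 = -1/4, [pq,q] = G_p/2 = 7/4, [qq,p] = F_q - G_p/2 = 2, [qq,q] = G_q/2 = -14
Gamma^p_ij = (G*[ij,p] - F*[ij,q])/(EG - F^2), Gamma^q_ij = (E*[ij,q] - F*[ij,p])/(EG - F^2)
Gamma_ppp = 2/27, Gamma_ppq = -1/54, Gamma_pqq = 4/27, Gamma_qpp = -14/27, Gamma_qpq = 7/54, Gamma_qqq = -28/27
X = (1/2, 3), Y = (-3, -5/12) at the point


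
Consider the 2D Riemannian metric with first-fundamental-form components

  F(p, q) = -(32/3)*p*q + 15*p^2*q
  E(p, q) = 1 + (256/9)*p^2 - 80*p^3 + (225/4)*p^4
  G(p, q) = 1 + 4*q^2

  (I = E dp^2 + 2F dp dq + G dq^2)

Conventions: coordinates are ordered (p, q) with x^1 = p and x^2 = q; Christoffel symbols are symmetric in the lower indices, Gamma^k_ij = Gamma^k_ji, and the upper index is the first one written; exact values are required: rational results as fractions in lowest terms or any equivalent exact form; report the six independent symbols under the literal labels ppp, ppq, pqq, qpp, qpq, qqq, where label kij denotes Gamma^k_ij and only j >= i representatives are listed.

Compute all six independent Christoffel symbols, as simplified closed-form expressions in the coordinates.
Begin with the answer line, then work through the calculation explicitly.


Answer: Gamma_ppp = (4050*p^3 - 4320*p^2 + 1024*p)/(2025*p^4 - 2880*p^3 + 1024*p^2 + 144*q^2 + 36), Gamma_ppq = 0, Gamma_pqq = (540*p^2 - 384*p)/(2025*p^4 - 2880*p^3 + 1024*p^2 + 144*q^2 + 36), Gamma_qpp = (1080*p*q - 384*q)/(2025*p^4 - 2880*p^3 + 1024*p^2 + 144*q^2 + 36), Gamma_qpq = 0, Gamma_qqq = 144*q/(2025*p^4 - 2880*p^3 + 1024*p^2 + 144*q^2 + 36)

E = 1 + (256/9)*p^2 - 80*p^3 + (225/4)*p^4; F = -(32/3)*p*q + 15*p^2*q; G = 1 + 4*q^2
Gamma^k_ij = (1/2) g^{kl} (d_i g_jl + d_j g_il - d_l g_ij), with g^inv = (1/(EG-F^2)) [[G, -F], [-F, E]]
first partials: E_p = (512/9)*p - 240*p^2 + 225*p^3, E_q = 0, F_p = -(32/3)*q + 30*p*q, F_q = -(32/3)*p + 15*p^2, G_p = 0, G_q = 8*q
D = EG - F^2 = 1 + 4*q^2 + (256/9)*p^2 - 80*p^3 + (225/4)*p^4
expanded: Gamma^p_pp = (G E_p - 2F F_p + F E_q)/(2D), Gamma^p_pq = (G E_q - F G_p)/(2D), Gamma^p_qq = (2G F_q - G G_p - F G_q)/(2D), Gamma^q_pp = (2E F_p - E E_q - F E_p)/(2D), Gamma^q_pq = (E G_p - F E_q)/(2D), Gamma^q_qq = (E G_q - 2F F_q + F G_p)/(2D); substitute and cancel common factors


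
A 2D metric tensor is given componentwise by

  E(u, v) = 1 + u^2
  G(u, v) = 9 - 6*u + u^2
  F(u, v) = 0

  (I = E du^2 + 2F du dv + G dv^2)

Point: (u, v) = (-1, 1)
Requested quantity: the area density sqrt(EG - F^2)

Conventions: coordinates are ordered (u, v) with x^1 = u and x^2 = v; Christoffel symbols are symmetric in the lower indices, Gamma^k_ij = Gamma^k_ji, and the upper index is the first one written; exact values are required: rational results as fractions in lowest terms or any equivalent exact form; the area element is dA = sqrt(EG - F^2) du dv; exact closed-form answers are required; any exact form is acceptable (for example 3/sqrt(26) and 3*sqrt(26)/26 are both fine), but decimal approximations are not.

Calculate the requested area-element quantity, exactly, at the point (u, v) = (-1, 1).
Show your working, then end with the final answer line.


E = 2, F = 0, G = 16; EG - F^2 = 32

Answer: sqrt(EG - F^2) = 4*sqrt(2)


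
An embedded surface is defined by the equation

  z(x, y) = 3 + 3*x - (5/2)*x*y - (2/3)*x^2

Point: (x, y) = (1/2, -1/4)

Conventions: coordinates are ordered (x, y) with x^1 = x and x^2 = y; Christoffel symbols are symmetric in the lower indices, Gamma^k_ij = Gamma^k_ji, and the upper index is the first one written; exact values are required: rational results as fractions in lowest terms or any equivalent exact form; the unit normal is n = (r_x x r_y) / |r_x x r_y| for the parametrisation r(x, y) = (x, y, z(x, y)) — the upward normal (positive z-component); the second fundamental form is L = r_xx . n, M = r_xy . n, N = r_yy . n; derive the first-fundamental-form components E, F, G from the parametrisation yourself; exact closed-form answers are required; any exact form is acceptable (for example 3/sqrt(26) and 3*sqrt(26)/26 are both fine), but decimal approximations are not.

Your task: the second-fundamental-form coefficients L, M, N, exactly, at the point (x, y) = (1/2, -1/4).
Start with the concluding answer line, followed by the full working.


Answer: L = -32*sqrt(133)/931, M = -60*sqrt(133)/931, N = 0

z_x = 71/24, z_y = -5/4, z_xx = -4/3, z_xy = -5/2, z_yy = 0
E = 5617/576, F = -355/96, G = 41/16; answer radicand W^2 = 6517/576
unnormalised second-form numerators: l = -4/3, m = -5/2, n = 0; L = l/sqrt(6517/576), and similarly M = m/sqrt(W^2), N = n/sqrt(W^2)


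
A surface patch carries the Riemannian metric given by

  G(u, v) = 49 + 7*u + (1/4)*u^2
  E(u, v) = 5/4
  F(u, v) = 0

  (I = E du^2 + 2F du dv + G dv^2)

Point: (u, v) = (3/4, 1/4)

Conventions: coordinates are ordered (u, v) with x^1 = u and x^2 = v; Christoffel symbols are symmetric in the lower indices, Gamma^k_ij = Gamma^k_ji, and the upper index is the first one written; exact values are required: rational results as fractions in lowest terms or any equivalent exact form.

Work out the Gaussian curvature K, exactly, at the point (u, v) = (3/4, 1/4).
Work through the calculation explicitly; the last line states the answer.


E = 5/4, F = 0, G = 3481/64, EG - F^2 = 17405/256 at the point
E_u = 0, E_v = 0, F_u = 0, F_v = 0, G_u = 59/8, G_v = 0
E_vv = 0, F_uv = 0, G_uu = 1/2
By Brioschi, K is (det M1 - det M2) divided by (EG - F^2) squared.
M1 = [[-E_vv/2 + F_uv - G_uu/2, E_u/2, F_u - E_v/2], [F_v - G_u/2, E, F], [G_v/2, F, G]] = [[-1/4, 0, 0], [-59/16, 5/4, 0], [0, 0, 3481/64]]; det M1 = -17405/1024
M2 = [[0, E_v/2, G_u/2], [E_v/2, E, F], [G_u/2, F, G]] = [[0, 0, 59/16], [0, 5/4, 0], [59/16, 0, 3481/64]]; det M2 = -17405/1024
det M1 - det M2 = 0; K = 0 / (17405/256)^2 = 0

Answer: K = 0


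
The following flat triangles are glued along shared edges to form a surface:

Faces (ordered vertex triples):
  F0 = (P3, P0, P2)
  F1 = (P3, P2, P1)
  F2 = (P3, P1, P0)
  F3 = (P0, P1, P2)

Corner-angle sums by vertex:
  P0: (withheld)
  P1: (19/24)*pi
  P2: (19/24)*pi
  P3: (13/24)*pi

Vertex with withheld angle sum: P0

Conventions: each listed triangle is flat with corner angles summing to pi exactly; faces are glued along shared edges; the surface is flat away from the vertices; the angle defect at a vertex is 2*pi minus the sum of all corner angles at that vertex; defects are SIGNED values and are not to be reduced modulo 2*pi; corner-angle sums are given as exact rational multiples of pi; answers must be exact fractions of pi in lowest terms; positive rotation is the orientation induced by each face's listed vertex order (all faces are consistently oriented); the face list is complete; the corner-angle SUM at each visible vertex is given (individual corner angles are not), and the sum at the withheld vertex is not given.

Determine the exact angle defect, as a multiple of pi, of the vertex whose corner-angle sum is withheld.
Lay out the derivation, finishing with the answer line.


V = 4, E = 6, F = 4; chi = V - E + F = 2
Gauss-Bonnet: total defect = 2*pi*chi = 4*pi; visible defects sum to (31/8)*pi

Answer: defect(P0) = pi/8


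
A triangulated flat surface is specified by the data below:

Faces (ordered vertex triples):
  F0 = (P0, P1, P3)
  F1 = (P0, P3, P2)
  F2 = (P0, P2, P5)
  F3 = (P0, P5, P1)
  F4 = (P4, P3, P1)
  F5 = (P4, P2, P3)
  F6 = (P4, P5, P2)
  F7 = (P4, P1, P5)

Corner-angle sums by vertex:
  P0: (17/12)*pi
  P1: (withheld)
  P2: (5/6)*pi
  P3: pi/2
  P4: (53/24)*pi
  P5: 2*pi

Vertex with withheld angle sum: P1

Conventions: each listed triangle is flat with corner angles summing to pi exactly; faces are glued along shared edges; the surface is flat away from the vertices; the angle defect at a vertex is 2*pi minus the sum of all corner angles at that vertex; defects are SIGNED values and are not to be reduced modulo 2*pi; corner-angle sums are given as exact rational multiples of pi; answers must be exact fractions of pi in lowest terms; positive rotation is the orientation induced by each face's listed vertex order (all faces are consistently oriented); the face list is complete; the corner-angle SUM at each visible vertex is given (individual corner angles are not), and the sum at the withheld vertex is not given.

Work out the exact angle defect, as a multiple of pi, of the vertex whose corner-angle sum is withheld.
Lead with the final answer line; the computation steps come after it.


Answer: defect(P1) = (23/24)*pi

V = 6, E = 12, F = 8; chi = V - E + F = 2
Gauss-Bonnet: total defect = 2*pi*chi = 4*pi; visible defects sum to (73/24)*pi
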